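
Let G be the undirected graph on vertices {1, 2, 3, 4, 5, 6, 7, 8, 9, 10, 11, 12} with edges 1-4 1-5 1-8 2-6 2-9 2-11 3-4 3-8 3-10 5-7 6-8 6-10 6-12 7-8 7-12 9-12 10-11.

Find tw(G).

3

A width-3 tree decomposition is:
Bags: B1 = {2, 9, 11, 12}  B2 = {2, 6, 11, 12}  B3 = {6, 10, 11, 12}  B4 = {6, 7, 10, 12}  B5 = {6, 7, 8, 10}  B6 = {3, 7, 8, 10}  B7 = {3, 5, 7, 8}  B8 = {1, 3, 5, 8}  B9 = {1, 3, 4, 5}
Tree: B1–B2, B2–B3, B3–B4, B4–B5, B5–B6, B6–B7, B7–B8, B8–B9
Every bag has size at most 4, so the width is 4 − 1 = 3 and tw(G) ≤ 3. For the lower bound: the 4 vertex sets {2,9,11}, {12}, {6}, {3,7,8,10} are disjoint, each induces a connected subgraph, and every pair is joined by at least one edge of G. Contracting each set to a single vertex therefore yields K_{4} as a minor, and since treewidth is minor-monotone, tw(G) ≥ tw(K_{4}) = 3. Hence tw(G) = 3 exactly.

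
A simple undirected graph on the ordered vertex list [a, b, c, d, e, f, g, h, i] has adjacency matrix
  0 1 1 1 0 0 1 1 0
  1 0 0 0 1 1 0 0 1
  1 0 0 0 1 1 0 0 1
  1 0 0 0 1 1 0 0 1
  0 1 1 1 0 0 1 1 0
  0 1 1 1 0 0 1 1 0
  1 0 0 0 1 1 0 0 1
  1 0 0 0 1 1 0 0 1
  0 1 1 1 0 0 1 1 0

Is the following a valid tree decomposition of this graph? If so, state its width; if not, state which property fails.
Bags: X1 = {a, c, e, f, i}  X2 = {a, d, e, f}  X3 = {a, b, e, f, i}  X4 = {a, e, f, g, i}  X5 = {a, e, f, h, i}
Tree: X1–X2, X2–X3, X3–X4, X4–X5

No — edge (i,d) lies in no bag.

A tree decomposition must satisfy three properties: every vertex lies in some bag; for every edge, both endpoints lie together in some bag; and for every vertex, the bags containing it form a connected subtree. Here edge (i,d) lies in no bag, so the decomposition is invalid.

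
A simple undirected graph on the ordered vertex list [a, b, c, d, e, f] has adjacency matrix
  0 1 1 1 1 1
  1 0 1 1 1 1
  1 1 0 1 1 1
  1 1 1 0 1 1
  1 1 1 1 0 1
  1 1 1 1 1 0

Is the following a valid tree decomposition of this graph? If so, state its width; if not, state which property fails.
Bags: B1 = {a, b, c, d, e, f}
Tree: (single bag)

Yes; width 5.

Every vertex of G appears in some bag (union = {a, b, c, d, e, f}); every edge is covered by a bag; and for each vertex v the set of bags containing v is connected in the bag tree. The decomposition is therefore valid. The largest bag has 6 vertices, so the width is 5.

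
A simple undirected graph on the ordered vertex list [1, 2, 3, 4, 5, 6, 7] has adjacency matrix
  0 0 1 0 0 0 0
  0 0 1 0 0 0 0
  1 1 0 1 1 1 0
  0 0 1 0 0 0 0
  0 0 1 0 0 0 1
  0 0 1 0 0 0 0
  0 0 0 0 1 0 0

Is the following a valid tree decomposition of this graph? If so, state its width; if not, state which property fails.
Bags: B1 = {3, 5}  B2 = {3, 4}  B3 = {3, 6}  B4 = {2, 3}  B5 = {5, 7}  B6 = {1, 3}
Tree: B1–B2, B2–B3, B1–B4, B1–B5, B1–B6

Yes; width 1.

Vertex coverage: the bags together contain {1, 2, 3, 4, 5, 6, 7}, the full vertex set. Edge coverage: each edge of G has both endpoints in at least one bag. Running intersection: for every vertex, the bags containing it form a connected subtree. All three properties hold, so this is a valid tree decomposition of width max|bag| − 1 = 1, and hence tw(G) ≤ 1.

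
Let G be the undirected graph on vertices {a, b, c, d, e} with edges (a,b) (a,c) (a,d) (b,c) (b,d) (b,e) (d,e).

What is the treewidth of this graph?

2

A width-2 tree decomposition is:
Bags: B1 = {a, b, c}  B2 = {a, b, d}  B3 = {b, d, e}
Tree: B1–B2, B2–B3
Every bag has size at most 3, so the width is 3 − 1 = 2 and tw(G) ≤ 2. For the lower bound, the 3 vertices {b, d, e} are pairwise adjacent, and any tree decomposition puts a clique entirely inside one bag — forcing width ≥ 2. Therefore the treewidth is 2.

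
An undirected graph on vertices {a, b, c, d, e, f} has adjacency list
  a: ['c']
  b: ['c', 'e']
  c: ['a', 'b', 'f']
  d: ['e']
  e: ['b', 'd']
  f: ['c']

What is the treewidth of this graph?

A width-1 tree decomposition is:
Bags: B1 = {b, c}  B2 = {a, c}  B3 = {c, f}  B4 = {b, e}  B5 = {d, e}
Tree: B1–B2, B2–B3, B1–B4, B4–B5
Every bag has size at most 2, so the width is 2 − 1 = 1 and tw(G) ≤ 1. Any graph with an edge has treewidth ≥ 1, and G has the edge b–c. The upper and lower bounds meet at 1, so that is the treewidth.

1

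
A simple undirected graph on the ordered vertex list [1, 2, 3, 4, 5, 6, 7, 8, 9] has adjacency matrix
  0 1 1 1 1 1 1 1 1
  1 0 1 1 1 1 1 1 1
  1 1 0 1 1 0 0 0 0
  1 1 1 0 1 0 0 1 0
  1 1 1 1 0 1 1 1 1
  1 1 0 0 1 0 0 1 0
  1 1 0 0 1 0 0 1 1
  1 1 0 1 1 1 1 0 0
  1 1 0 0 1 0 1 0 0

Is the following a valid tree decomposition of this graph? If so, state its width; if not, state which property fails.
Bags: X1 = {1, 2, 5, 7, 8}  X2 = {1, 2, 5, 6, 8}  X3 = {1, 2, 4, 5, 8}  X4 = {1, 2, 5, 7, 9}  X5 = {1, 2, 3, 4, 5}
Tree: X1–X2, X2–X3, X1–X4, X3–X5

Checking the three conditions: (i) the bags cover all of {1, 2, 3, 4, 5, 6, 7, 8, 9}; (ii) for each edge, some bag contains both endpoints; (iii) the bags containing any fixed vertex form a subtree. All hold, so the decomposition is valid with width 5 − 1 = 4.

Yes; width 4.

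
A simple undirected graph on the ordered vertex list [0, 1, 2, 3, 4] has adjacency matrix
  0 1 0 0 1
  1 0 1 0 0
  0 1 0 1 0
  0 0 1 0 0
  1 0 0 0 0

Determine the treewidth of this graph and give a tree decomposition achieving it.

Treewidth 1.
One optimal decomposition is:
Bags: B1 = {2, 3}  B2 = {1, 2}  B3 = {0, 1}  B4 = {0, 4}
Tree: B1–B2, B2–B3, B3–B4

Every bag has size at most 2, so the width is 2 − 1 = 1 and tw(G) ≤ 1. Since G has at least one edge (e.g. 3–2), it is not an edgeless graph, so tw(G) ≥ 1. The upper and lower bounds meet at 1, so that is the treewidth.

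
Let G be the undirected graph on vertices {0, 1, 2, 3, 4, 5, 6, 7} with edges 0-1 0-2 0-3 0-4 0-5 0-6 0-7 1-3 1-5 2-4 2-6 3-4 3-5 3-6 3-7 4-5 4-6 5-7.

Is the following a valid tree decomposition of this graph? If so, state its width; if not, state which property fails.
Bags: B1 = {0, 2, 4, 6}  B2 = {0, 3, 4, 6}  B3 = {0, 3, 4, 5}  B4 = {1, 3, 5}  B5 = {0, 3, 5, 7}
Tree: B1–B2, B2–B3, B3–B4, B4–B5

A tree decomposition must satisfy three properties: every vertex lies in some bag; for every edge, both endpoints lie together in some bag; and for every vertex, the bags containing it form a connected subtree. Here edge (0,1) lies in no bag, so the decomposition is invalid.

No — edge (0,1) lies in no bag.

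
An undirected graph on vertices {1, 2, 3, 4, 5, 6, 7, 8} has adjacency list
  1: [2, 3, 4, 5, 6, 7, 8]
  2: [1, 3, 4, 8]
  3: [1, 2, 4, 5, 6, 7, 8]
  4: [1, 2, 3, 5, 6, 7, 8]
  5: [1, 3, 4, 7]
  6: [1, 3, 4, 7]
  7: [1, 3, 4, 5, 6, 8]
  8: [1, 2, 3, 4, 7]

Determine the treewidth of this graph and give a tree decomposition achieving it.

Each bag holds 5 vertices, so the decomposition has width 4, which upper-bounds the treewidth. Conversely, {1, 2, 3, 4, 8} is a clique of size 5, and the vertices of any clique must share a bag in every tree decomposition; so some bag has ≥ 5 vertices and tw(G) ≥ 4. Hence tw(G) = 4 exactly.

Treewidth 4.
One such decomposition:
Bags: B1 = {1, 3, 4, 7, 8}  B2 = {1, 3, 4, 5, 7}  B3 = {1, 2, 3, 4, 8}  B4 = {1, 3, 4, 6, 7}
Tree: B1–B2, B1–B3, B2–B4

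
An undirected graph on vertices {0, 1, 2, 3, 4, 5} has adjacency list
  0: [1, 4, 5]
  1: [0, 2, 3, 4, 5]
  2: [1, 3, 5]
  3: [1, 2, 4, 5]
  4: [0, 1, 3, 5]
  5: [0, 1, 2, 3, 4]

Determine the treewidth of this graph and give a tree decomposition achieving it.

The largest bag has 4 vertices, giving width 3; this decomposition certifies tw(G) ≤ 3. Conversely, {0, 1, 4, 5} is a clique of size 4, and the vertices of any clique must share a bag in every tree decomposition; so some bag has ≥ 4 vertices and tw(G) ≥ 3. Combining the bounds, tw(G) = 3.

Treewidth 3.
One optimal decomposition is:
Bags: B1 = {0, 1, 4, 5}  B2 = {1, 3, 4, 5}  B3 = {1, 2, 3, 5}
Tree: B1–B2, B2–B3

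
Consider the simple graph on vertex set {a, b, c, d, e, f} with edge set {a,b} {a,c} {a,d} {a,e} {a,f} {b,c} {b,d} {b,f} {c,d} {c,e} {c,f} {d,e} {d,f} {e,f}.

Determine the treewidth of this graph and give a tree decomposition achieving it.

Each bag holds 5 vertices, so the decomposition has width 4, which upper-bounds the treewidth. Conversely, {a, c, d, e, f} is a clique of size 5, and the vertices of any clique must share a bag in every tree decomposition; so some bag has ≥ 5 vertices and tw(G) ≥ 4. Hence tw(G) = 4 exactly.

Treewidth 4.
Bags: B1 = {a, b, c, d, f}  B2 = {a, c, d, e, f}
Tree: B1–B2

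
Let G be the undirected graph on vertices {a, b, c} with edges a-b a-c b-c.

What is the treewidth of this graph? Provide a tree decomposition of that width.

Treewidth 2.
One such decomposition:
Bags: B1 = {a, b, c}
Tree: (single bag)

A single bag containing all 3 vertices is trivially a valid decomposition of width 2. For the lower bound, the 3 vertices {a, b, c} are pairwise adjacent, and any tree decomposition puts a clique entirely inside one bag — forcing width ≥ 2. Hence tw(G) = 2 exactly.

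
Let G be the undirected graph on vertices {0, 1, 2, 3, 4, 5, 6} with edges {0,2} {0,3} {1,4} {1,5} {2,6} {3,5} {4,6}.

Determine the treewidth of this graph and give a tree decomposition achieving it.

Treewidth 2.
One such decomposition:
Bags: B1 = {1, 3, 5}  B2 = {0, 1, 3}  B3 = {0, 1, 2}  B4 = {1, 2, 6}  B5 = {1, 4, 6}
Tree: B1–B2, B2–B3, B3–B4, B4–B5

Every bag has size at most 3, so the width is 3 − 1 = 2 and tw(G) ≤ 2. For the lower bound, G contains the cycle 1–5–3–0–2–6–4–1, so G is not a forest; only forests have treewidth ≤ 1, hence tw(G) ≥ 2. Therefore the treewidth is 2.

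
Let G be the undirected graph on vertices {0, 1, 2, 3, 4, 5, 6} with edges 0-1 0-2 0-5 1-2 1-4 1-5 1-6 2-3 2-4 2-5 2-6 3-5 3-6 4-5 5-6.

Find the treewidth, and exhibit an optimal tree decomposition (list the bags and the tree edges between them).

Treewidth 3.
Bags: B1 = {1, 2, 5, 6}  B2 = {0, 1, 2, 5}  B3 = {2, 3, 5, 6}  B4 = {1, 2, 4, 5}
Tree: B1–B2, B1–B3, B1–B4

Each bag holds 4 vertices, so the decomposition has width 3, which upper-bounds the treewidth. For the lower bound, the 4 vertices {0, 1, 2, 5} are pairwise adjacent, and any tree decomposition puts a clique entirely inside one bag — forcing width ≥ 3. Hence tw(G) = 3 exactly.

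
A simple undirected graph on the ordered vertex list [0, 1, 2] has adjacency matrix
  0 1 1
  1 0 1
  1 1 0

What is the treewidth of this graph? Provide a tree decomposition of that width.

Treewidth 2.
One such decomposition:
Bags: B1 = {0, 1, 2}
Tree: (single bag)

A single bag containing all 3 vertices is trivially a valid decomposition of width 2. On the other hand G contains the 3-clique {0, 1, 2}. A clique must lie in a single bag of any decomposition, so no decomposition can have width below 2. Hence tw(G) = 2 exactly.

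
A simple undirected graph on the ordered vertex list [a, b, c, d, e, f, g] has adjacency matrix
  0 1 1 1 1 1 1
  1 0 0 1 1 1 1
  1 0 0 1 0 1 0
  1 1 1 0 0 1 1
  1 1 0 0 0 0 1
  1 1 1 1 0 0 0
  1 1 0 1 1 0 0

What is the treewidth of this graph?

3

A width-3 tree decomposition is:
Bags: B1 = {a, b, d, f}  B2 = {a, b, d, g}  B3 = {a, c, d, f}  B4 = {a, b, e, g}
Tree: B1–B2, B1–B3, B2–B4
Each bag holds 4 vertices, so the decomposition has width 3, which upper-bounds the treewidth. Conversely, {a, b, d, g} is a clique of size 4, and the vertices of any clique must share a bag in every tree decomposition; so some bag has ≥ 4 vertices and tw(G) ≥ 3. Combining the bounds, tw(G) = 3.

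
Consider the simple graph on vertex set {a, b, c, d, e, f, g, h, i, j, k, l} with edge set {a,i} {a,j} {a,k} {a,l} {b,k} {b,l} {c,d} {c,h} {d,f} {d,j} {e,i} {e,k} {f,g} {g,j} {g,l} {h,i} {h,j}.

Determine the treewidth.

A width-3 tree decomposition is:
Bags: B1 = {c, d, f, g}  B2 = {c, d, g, j}  B3 = {c, g, h, j}  B4 = {g, h, j, l}  B5 = {a, h, j, l}  B6 = {a, h, i, l}  B7 = {a, b, i, l}  B8 = {a, b, i, k}  B9 = {b, e, i, k}
Tree: B1–B2, B2–B3, B3–B4, B4–B5, B5–B6, B6–B7, B7–B8, B8–B9
Every bag has size at most 4, so the width is 4 − 1 = 3 and tw(G) ≤ 3. For the lower bound: the 4 vertex sets {c,d,f}, {g}, {j}, {a,h,i,l} are disjoint, each induces a connected subgraph, and every pair is joined by at least one edge of G. Contracting each set to a single vertex therefore yields K_{4} as a minor, and since treewidth is minor-monotone, tw(G) ≥ tw(K_{4}) = 3. Hence tw(G) = 3 exactly.

3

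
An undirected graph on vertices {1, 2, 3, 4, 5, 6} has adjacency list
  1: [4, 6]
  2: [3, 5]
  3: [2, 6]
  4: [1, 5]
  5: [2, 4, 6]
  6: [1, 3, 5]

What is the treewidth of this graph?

A width-2 tree decomposition is:
Bags: B1 = {1, 4, 6}  B2 = {4, 5, 6}  B3 = {3, 5, 6}  B4 = {2, 3, 5}
Tree: B1–B2, B2–B3, B3–B4
Each bag holds 3 vertices, so the decomposition has width 2, which upper-bounds the treewidth. The edges 1–4–5–6–1 form a cycle, so G is not a tree and its treewidth is at least 2. Combining the bounds, tw(G) = 2.

2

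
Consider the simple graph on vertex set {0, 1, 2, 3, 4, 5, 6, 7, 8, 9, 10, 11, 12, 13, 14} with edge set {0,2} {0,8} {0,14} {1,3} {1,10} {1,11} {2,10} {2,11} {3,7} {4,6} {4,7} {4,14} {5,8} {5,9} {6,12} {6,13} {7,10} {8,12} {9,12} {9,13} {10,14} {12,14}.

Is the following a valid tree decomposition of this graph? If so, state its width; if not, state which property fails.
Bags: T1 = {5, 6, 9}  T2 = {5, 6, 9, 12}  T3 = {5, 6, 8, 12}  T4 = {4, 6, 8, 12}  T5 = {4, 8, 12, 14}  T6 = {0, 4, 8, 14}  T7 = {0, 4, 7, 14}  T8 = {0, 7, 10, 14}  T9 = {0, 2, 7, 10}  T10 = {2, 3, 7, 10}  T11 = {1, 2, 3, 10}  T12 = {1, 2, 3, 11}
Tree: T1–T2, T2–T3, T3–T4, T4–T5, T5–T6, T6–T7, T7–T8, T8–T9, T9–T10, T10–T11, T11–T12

No — vertex 13 appears in no bag.

A tree decomposition must satisfy three properties: every vertex lies in some bag; for every edge, both endpoints lie together in some bag; and for every vertex, the bags containing it form a connected subtree. Here vertex 13 appears in no bag, so the decomposition is invalid.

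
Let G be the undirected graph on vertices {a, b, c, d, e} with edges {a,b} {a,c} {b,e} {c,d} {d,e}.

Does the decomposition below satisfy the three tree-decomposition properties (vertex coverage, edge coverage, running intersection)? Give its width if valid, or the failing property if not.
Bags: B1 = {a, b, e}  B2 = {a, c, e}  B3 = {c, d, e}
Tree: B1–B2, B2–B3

Every vertex of G appears in some bag (union = {a, b, c, d, e}); every edge is covered by a bag; and for each vertex v the set of bags containing v is connected in the bag tree. The decomposition is therefore valid. The largest bag has 3 vertices, so the width is 2.

Yes; width 2.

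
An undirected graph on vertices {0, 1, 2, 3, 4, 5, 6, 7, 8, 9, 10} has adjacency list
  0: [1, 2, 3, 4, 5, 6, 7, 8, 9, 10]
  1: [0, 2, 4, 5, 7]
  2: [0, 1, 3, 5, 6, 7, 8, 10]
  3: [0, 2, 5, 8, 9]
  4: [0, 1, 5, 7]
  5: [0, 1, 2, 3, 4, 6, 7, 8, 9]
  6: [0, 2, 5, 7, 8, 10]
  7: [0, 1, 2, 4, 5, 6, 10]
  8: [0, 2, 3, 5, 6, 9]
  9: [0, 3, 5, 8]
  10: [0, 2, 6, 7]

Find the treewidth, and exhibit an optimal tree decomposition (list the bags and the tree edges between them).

Each bag holds 5 vertices, so the decomposition has width 4, which upper-bounds the treewidth. Conversely, {0, 2, 6, 7, 10} is a clique of size 5, and the vertices of any clique must share a bag in every tree decomposition; so some bag has ≥ 5 vertices and tw(G) ≥ 4. Therefore the treewidth is 4.

Treewidth 4.
One optimal decomposition is:
Bags: B1 = {0, 2, 5, 6, 7}  B2 = {0, 2, 5, 6, 8}  B3 = {0, 1, 2, 5, 7}  B4 = {0, 2, 3, 5, 8}  B5 = {0, 2, 6, 7, 10}  B6 = {0, 1, 4, 5, 7}  B7 = {0, 3, 5, 8, 9}
Tree: B1–B2, B1–B3, B2–B4, B1–B5, B3–B6, B4–B7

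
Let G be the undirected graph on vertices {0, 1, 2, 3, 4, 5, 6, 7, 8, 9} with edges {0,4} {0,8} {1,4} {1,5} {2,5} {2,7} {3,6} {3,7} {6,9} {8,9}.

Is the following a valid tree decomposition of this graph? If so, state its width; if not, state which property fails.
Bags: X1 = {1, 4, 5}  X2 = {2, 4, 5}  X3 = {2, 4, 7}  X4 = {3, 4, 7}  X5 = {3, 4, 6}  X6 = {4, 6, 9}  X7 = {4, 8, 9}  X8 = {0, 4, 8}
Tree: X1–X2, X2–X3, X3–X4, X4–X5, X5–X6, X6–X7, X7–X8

Checking the three conditions: (i) the bags cover all of {0, 1, 2, 3, 4, 5, 6, 7, 8, 9}; (ii) for each edge, some bag contains both endpoints; (iii) the bags containing any fixed vertex form a subtree. All hold, so the decomposition is valid with width 3 − 1 = 2.

Yes; width 2.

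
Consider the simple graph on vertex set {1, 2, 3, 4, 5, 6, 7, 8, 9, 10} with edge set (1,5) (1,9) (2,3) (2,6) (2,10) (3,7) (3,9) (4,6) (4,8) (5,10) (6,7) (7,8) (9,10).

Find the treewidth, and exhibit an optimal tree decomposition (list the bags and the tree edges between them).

The largest bag has 3 vertices, giving width 2; this decomposition certifies tw(G) ≤ 2. Since 4–8–7–6–4 is a cycle in G, G is not acyclic. Forests are exactly the graphs of treewidth ≤ 1, so tw(G) ≥ 2. Combining the bounds, tw(G) = 2.

Treewidth 2.
One such decomposition:
Bags: B1 = {4, 6, 8}  B2 = {6, 7, 8}  B3 = {2, 6, 7}  B4 = {2, 3, 7}  B5 = {2, 3, 10}  B6 = {3, 9, 10}  B7 = {5, 9, 10}  B8 = {1, 5, 9}
Tree: B1–B2, B2–B3, B3–B4, B4–B5, B5–B6, B6–B7, B7–B8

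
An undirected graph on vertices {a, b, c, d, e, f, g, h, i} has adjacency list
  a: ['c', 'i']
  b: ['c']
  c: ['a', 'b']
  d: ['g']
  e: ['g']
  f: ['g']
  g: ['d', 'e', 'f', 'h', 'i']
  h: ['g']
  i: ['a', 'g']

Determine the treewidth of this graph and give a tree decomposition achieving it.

The largest bag has 2 vertices, giving width 1; this decomposition certifies tw(G) ≤ 1. Since G has at least one edge (e.g. g–d), it is not an edgeless graph, so tw(G) ≥ 1. Hence tw(G) = 1 exactly.

Treewidth 1.
Bags: B1 = {d, g}  B2 = {g, i}  B3 = {a, i}  B4 = {a, c}  B5 = {e, g}  B6 = {b, c}  B7 = {g, h}  B8 = {f, g}
Tree: B1–B2, B2–B3, B3–B4, B1–B5, B4–B6, B5–B7, B7–B8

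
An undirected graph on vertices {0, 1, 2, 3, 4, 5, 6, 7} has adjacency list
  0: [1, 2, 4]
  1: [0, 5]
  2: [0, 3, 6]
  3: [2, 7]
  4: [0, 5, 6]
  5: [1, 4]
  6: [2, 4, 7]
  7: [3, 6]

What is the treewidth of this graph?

2

A width-2 tree decomposition is:
Bags: B1 = {1, 4, 5}  B2 = {0, 1, 4}  B3 = {0, 4, 6}  B4 = {0, 2, 6}  B5 = {2, 6, 7}  B6 = {2, 3, 7}
Tree: B1–B2, B2–B3, B3–B4, B4–B5, B5–B6
Every bag has size at most 3, so the width is 3 − 1 = 2 and tw(G) ≤ 2. The edges 5–1–0–4–5 form a cycle, so G is not a tree and its treewidth is at least 2. Hence tw(G) = 2 exactly.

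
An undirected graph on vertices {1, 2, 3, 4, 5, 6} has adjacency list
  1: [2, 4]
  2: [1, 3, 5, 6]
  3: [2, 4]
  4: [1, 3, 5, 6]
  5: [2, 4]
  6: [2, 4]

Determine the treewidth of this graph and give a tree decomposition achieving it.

The largest bag has 3 vertices, giving width 2; this decomposition certifies tw(G) ≤ 2. The edges 2–1–4–3–2 form a cycle, so G is not a tree and its treewidth is at least 2. Combining the bounds, tw(G) = 2.

Treewidth 2.
Bags: B1 = {1, 2, 4}  B2 = {2, 3, 4}  B3 = {2, 4, 5}  B4 = {2, 4, 6}
Tree: B1–B2, B2–B3, B3–B4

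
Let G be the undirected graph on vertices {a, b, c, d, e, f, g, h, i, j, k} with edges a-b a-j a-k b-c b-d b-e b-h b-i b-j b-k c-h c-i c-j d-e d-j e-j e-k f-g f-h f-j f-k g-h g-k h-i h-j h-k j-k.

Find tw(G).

3

A width-3 tree decomposition is:
Bags: B1 = {b, c, h, j}  B2 = {b, c, h, i}  B3 = {b, h, j, k}  B4 = {b, e, j, k}  B5 = {f, h, j, k}  B6 = {f, g, h, k}  B7 = {a, b, j, k}  B8 = {b, d, e, j}
Tree: B1–B2, B1–B3, B3–B4, B3–B5, B5–B6, B3–B7, B4–B8
Each bag holds 4 vertices, so the decomposition has width 3, which upper-bounds the treewidth. Conversely, {f, g, h, k} is a clique of size 4, and the vertices of any clique must share a bag in every tree decomposition; so some bag has ≥ 4 vertices and tw(G) ≥ 3. Combining the bounds, tw(G) = 3.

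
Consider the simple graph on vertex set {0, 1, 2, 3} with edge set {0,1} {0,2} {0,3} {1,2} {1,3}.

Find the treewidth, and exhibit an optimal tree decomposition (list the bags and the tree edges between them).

Treewidth 2.
One such decomposition:
Bags: B1 = {0, 1, 3}  B2 = {0, 1, 2}
Tree: B1–B2

Every bag has size at most 3, so the width is 3 − 1 = 2 and tw(G) ≤ 2. For the lower bound, the 3 vertices {0, 1, 2} are pairwise adjacent, and any tree decomposition puts a clique entirely inside one bag — forcing width ≥ 2. The upper and lower bounds meet at 2, so that is the treewidth.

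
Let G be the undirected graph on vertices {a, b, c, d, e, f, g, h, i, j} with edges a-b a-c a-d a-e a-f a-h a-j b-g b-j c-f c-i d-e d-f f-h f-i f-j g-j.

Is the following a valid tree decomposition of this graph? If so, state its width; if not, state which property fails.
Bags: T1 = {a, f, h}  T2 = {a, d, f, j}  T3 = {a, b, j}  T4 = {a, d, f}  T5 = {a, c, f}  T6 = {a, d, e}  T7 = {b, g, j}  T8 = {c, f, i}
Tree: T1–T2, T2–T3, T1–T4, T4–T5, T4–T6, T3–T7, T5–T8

No — bags containing vertex d are not connected in the tree.

A tree decomposition must satisfy three properties: every vertex lies in some bag; for every edge, both endpoints lie together in some bag; and for every vertex, the bags containing it form a connected subtree. Here bags containing vertex d are not connected in the tree, so the decomposition is invalid.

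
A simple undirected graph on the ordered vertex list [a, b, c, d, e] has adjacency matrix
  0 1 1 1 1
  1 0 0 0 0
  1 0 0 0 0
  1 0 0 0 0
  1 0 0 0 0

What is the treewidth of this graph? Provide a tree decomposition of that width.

Every bag has size at most 2, so the width is 2 − 1 = 1 and tw(G) ≤ 1. Any graph with an edge has treewidth ≥ 1, and G has the edge d–a. Hence tw(G) = 1 exactly.

Treewidth 1.
One such decomposition:
Bags: B1 = {a, d}  B2 = {a, e}  B3 = {a, b}  B4 = {a, c}
Tree: B1–B2, B1–B3, B2–B4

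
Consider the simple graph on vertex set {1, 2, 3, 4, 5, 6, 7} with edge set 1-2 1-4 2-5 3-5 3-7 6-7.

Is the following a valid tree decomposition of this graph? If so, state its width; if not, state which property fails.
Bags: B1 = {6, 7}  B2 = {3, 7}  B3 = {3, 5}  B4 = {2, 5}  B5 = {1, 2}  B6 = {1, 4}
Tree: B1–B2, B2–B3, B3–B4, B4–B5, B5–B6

Yes; width 1.

Checking the three conditions: (i) the bags cover all of {1, 2, 3, 4, 5, 6, 7}; (ii) for each edge, some bag contains both endpoints; (iii) the bags containing any fixed vertex form a subtree. All hold, so the decomposition is valid with width 2 − 1 = 1.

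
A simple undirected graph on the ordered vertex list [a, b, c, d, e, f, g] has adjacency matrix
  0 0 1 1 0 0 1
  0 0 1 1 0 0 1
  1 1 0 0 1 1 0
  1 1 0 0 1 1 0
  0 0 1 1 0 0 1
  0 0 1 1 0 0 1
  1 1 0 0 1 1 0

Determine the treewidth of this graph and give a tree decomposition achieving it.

Treewidth 3.
One such decomposition:
Bags: B1 = {c, d, e, g}  B2 = {c, d, f, g}  B3 = {a, c, d, g}  B4 = {b, c, d, g}
Tree: B1–B2, B2–B3, B3–B4

Every bag has size at most 4, so the width is 4 − 1 = 3 and tw(G) ≤ 3. For the lower bound: the 4 vertex sets {d,e}, {c,f}, {g}, {a} are disjoint, each induces a connected subgraph, and every pair is joined by at least one edge of G. Contracting each set to a single vertex therefore yields K_{4} as a minor, and since treewidth is minor-monotone, tw(G) ≥ tw(K_{4}) = 3. Combining the bounds, tw(G) = 3.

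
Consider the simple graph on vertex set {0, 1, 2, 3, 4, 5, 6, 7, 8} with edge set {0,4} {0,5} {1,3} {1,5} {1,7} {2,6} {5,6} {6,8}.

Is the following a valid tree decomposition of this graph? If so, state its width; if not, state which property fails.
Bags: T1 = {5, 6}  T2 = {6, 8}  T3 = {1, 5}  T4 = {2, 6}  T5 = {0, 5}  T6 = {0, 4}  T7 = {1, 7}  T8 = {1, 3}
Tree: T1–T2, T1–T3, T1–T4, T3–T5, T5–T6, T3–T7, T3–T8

Vertex coverage: the bags together contain {0, 1, 2, 3, 4, 5, 6, 7, 8}, the full vertex set. Edge coverage: each edge of G has both endpoints in at least one bag. Running intersection: for every vertex, the bags containing it form a connected subtree. All three properties hold, so this is a valid tree decomposition of width max|bag| − 1 = 1, and hence tw(G) ≤ 1.

Yes; width 1.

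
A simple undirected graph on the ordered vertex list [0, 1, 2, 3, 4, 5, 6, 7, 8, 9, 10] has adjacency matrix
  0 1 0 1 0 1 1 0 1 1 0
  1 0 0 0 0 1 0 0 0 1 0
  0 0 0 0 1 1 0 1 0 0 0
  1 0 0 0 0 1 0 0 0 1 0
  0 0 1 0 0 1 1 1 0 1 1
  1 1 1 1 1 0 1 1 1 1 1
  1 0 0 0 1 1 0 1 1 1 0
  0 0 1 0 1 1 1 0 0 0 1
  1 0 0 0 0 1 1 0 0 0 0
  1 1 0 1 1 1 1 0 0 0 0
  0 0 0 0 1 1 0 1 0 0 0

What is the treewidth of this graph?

A width-3 tree decomposition is:
Bags: B1 = {0, 5, 6, 9}  B2 = {4, 5, 6, 9}  B3 = {0, 5, 6, 8}  B4 = {4, 5, 6, 7}  B5 = {0, 1, 5, 9}  B6 = {2, 4, 5, 7}  B7 = {0, 3, 5, 9}  B8 = {4, 5, 7, 10}
Tree: B1–B2, B1–B3, B2–B4, B1–B5, B4–B6, B5–B7, B4–B8
Every bag has size at most 4, so the width is 4 − 1 = 3 and tw(G) ≤ 3. Conversely, {0, 5, 6, 8} is a clique of size 4, and the vertices of any clique must share a bag in every tree decomposition; so some bag has ≥ 4 vertices and tw(G) ≥ 3. Combining the bounds, tw(G) = 3.

3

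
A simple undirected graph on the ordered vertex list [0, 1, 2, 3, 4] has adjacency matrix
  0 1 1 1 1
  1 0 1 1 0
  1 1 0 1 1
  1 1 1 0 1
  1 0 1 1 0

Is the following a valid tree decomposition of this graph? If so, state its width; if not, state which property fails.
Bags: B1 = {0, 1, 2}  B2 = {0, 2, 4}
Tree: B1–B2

No — vertex 3 appears in no bag.

A tree decomposition must satisfy three properties: every vertex lies in some bag; for every edge, both endpoints lie together in some bag; and for every vertex, the bags containing it form a connected subtree. Here vertex 3 appears in no bag, so the decomposition is invalid.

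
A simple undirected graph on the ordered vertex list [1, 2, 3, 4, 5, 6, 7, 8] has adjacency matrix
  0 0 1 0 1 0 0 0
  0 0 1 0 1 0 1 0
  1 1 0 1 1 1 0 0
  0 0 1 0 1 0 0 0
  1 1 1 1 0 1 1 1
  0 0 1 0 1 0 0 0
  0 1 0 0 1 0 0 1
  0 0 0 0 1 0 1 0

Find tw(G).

2

A width-2 tree decomposition is:
Bags: B1 = {2, 3, 5}  B2 = {2, 5, 7}  B3 = {5, 7, 8}  B4 = {3, 4, 5}  B5 = {3, 5, 6}  B6 = {1, 3, 5}
Tree: B1–B2, B2–B3, B1–B4, B1–B5, B4–B6
Each bag holds 3 vertices, so the decomposition has width 2, which upper-bounds the treewidth. Conversely, {5, 7, 8} is a clique of size 3, and the vertices of any clique must share a bag in every tree decomposition; so some bag has ≥ 3 vertices and tw(G) ≥ 2. Hence tw(G) = 2 exactly.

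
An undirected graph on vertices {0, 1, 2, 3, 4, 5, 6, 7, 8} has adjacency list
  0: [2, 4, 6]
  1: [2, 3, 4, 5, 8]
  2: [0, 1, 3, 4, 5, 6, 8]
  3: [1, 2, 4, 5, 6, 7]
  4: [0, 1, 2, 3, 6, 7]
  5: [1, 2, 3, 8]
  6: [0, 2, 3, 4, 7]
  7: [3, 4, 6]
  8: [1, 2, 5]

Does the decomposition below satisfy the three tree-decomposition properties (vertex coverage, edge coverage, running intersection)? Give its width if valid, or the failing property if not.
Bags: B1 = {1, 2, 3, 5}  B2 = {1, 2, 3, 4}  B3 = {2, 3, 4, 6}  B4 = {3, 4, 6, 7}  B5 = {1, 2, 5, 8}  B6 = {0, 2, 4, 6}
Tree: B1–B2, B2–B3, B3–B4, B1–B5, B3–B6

Yes; width 3.

Vertex coverage: the bags together contain {0, 1, 2, 3, 4, 5, 6, 7, 8}, the full vertex set. Edge coverage: each edge of G has both endpoints in at least one bag. Running intersection: for every vertex, the bags containing it form a connected subtree. All three properties hold, so this is a valid tree decomposition of width max|bag| − 1 = 3, and hence tw(G) ≤ 3.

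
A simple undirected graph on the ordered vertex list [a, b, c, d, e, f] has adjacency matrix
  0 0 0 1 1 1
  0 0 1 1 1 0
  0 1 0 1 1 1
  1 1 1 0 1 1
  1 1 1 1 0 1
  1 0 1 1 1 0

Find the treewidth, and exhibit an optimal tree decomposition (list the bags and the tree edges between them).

Each bag holds 4 vertices, so the decomposition has width 3, which upper-bounds the treewidth. On the other hand G contains the 4-clique {c, d, e, f}. A clique must lie in a single bag of any decomposition, so no decomposition can have width below 3. Hence tw(G) = 3 exactly.

Treewidth 3.
One optimal decomposition is:
Bags: B1 = {a, d, e, f}  B2 = {c, d, e, f}  B3 = {b, c, d, e}
Tree: B1–B2, B2–B3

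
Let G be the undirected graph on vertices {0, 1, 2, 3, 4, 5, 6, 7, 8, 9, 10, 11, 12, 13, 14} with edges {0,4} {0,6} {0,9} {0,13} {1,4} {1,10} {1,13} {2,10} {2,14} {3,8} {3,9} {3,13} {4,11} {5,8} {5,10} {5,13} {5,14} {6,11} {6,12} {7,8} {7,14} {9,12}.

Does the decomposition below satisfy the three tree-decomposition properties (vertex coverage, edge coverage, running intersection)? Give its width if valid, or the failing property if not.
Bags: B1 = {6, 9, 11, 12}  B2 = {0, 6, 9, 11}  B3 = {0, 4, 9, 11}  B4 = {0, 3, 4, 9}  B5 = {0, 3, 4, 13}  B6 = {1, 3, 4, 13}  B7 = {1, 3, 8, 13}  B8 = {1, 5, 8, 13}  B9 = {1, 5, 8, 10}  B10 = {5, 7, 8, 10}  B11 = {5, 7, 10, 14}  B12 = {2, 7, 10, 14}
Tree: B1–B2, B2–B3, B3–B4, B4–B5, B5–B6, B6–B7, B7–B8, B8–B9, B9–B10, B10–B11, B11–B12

Yes; width 3.

Vertex coverage: the bags together contain {0, 1, 2, 3, 4, 5, 6, 7, 8, 9, 10, 11, 12, 13, 14}, the full vertex set. Edge coverage: each edge of G has both endpoints in at least one bag. Running intersection: for every vertex, the bags containing it form a connected subtree. All three properties hold, so this is a valid tree decomposition of width max|bag| − 1 = 3, and hence tw(G) ≤ 3.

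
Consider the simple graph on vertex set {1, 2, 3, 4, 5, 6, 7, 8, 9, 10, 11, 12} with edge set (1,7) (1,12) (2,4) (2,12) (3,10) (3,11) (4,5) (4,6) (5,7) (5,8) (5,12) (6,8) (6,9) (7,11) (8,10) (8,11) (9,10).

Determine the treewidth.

3

A width-3 tree decomposition is:
Bags: B1 = {3, 9, 10, 11}  B2 = {8, 9, 10, 11}  B3 = {6, 8, 9, 11}  B4 = {6, 7, 8, 11}  B5 = {5, 6, 7, 8}  B6 = {4, 5, 6, 7}  B7 = {1, 4, 5, 7}  B8 = {1, 4, 5, 12}  B9 = {1, 2, 4, 12}
Tree: B1–B2, B2–B3, B3–B4, B4–B5, B5–B6, B6–B7, B7–B8, B8–B9
Each bag holds 4 vertices, so the decomposition has width 3, which upper-bounds the treewidth. For the lower bound: the 4 vertex sets {3,9,10}, {11}, {8}, {4,5,6,7} are disjoint, each induces a connected subgraph, and every pair is joined by at least one edge of G. Contracting each set to a single vertex therefore yields K_{4} as a minor, and since treewidth is minor-monotone, tw(G) ≥ tw(K_{4}) = 3. Therefore the treewidth is 3.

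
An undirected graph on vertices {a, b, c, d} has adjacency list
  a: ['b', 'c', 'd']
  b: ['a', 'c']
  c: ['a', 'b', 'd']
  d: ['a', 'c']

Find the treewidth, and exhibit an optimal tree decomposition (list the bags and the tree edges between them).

Every bag has size at most 3, so the width is 3 − 1 = 2 and tw(G) ≤ 2. On the other hand G contains the 3-clique {a, c, d}. A clique must lie in a single bag of any decomposition, so no decomposition can have width below 2. Combining the bounds, tw(G) = 2.

Treewidth 2.
Bags: B1 = {a, b, c}  B2 = {a, c, d}
Tree: B1–B2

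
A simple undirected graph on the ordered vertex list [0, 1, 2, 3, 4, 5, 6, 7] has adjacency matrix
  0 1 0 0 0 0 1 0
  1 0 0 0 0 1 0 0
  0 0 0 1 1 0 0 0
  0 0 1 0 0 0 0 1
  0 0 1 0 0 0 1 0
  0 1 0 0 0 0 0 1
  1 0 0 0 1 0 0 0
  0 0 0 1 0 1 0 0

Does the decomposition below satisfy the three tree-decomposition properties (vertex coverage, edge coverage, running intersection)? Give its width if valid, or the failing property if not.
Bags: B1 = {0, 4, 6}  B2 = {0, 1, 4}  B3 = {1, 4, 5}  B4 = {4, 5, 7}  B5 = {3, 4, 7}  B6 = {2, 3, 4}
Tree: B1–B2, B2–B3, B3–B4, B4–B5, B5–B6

Checking the three conditions: (i) the bags cover all of {0, 1, 2, 3, 4, 5, 6, 7}; (ii) for each edge, some bag contains both endpoints; (iii) the bags containing any fixed vertex form a subtree. All hold, so the decomposition is valid with width 3 − 1 = 2.

Yes; width 2.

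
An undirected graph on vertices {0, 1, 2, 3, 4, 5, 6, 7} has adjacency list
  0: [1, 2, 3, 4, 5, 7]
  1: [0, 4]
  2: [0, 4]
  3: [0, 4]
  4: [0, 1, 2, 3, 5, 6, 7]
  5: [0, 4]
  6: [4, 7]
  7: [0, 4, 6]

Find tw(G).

A width-2 tree decomposition is:
Bags: B1 = {0, 4, 5}  B2 = {0, 1, 4}  B3 = {0, 4, 7}  B4 = {0, 2, 4}  B5 = {4, 6, 7}  B6 = {0, 3, 4}
Tree: B1–B2, B2–B3, B1–B4, B3–B5, B4–B6
Each bag holds 3 vertices, so the decomposition has width 2, which upper-bounds the treewidth. Conversely, {0, 1, 4} is a clique of size 3, and the vertices of any clique must share a bag in every tree decomposition; so some bag has ≥ 3 vertices and tw(G) ≥ 2. Therefore the treewidth is 2.

2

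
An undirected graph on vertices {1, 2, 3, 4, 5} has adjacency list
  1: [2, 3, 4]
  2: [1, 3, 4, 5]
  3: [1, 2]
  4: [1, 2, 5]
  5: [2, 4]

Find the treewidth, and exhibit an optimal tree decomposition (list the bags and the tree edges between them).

Treewidth 2.
One optimal decomposition is:
Bags: B1 = {1, 2, 4}  B2 = {2, 4, 5}  B3 = {1, 2, 3}
Tree: B1–B2, B1–B3

The largest bag has 3 vertices, giving width 2; this decomposition certifies tw(G) ≤ 2. On the other hand G contains the 3-clique {1, 2, 3}. A clique must lie in a single bag of any decomposition, so no decomposition can have width below 2. Combining the bounds, tw(G) = 2.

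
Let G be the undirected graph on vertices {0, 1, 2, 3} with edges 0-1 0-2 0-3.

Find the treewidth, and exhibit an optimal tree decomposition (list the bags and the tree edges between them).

Every bag has size at most 2, so the width is 2 − 1 = 1 and tw(G) ≤ 1. G has an edge, so its treewidth is at least 1. The upper and lower bounds meet at 1, so that is the treewidth.

Treewidth 1.
One optimal decomposition is:
Bags: B1 = {0, 3}  B2 = {0, 2}  B3 = {0, 1}
Tree: B1–B2, B1–B3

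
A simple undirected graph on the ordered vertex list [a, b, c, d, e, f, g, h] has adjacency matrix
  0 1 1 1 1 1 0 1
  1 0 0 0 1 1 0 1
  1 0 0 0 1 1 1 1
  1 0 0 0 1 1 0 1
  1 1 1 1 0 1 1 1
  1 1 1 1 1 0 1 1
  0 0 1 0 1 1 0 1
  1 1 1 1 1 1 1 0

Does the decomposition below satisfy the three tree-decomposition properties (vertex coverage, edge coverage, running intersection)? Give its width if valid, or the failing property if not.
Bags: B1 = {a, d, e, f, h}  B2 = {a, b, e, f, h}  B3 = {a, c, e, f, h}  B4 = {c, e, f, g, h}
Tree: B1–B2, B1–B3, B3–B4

Yes; width 4.

Vertex coverage: the bags together contain {a, b, c, d, e, f, g, h}, the full vertex set. Edge coverage: each edge of G has both endpoints in at least one bag. Running intersection: for every vertex, the bags containing it form a connected subtree. All three properties hold, so this is a valid tree decomposition of width max|bag| − 1 = 4, and hence tw(G) ≤ 4.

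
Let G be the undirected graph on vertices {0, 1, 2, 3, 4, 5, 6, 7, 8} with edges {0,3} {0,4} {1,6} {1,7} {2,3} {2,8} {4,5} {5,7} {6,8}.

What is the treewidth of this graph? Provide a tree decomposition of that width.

Treewidth 2.
One such decomposition:
Bags: B1 = {1, 6, 8}  B2 = {1, 2, 8}  B3 = {1, 2, 3}  B4 = {0, 1, 3}  B5 = {0, 1, 4}  B6 = {1, 4, 5}  B7 = {1, 5, 7}
Tree: B1–B2, B2–B3, B3–B4, B4–B5, B5–B6, B6–B7

Each bag holds 3 vertices, so the decomposition has width 2, which upper-bounds the treewidth. Since 1–6–8–2–3–0–4–5–7–1 is a cycle in G, G is not acyclic. Forests are exactly the graphs of treewidth ≤ 1, so tw(G) ≥ 2. Therefore the treewidth is 2.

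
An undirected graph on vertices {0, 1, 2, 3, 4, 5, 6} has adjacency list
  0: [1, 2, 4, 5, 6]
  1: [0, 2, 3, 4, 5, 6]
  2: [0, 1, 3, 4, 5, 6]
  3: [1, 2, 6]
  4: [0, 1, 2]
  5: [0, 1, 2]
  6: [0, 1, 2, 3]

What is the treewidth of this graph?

3

A width-3 tree decomposition is:
Bags: B1 = {1, 2, 3, 6}  B2 = {0, 1, 2, 6}  B3 = {0, 1, 2, 5}  B4 = {0, 1, 2, 4}
Tree: B1–B2, B2–B3, B3–B4
Each bag holds 4 vertices, so the decomposition has width 3, which upper-bounds the treewidth. Conversely, {0, 1, 2, 4} is a clique of size 4, and the vertices of any clique must share a bag in every tree decomposition; so some bag has ≥ 4 vertices and tw(G) ≥ 3. The upper and lower bounds meet at 3, so that is the treewidth.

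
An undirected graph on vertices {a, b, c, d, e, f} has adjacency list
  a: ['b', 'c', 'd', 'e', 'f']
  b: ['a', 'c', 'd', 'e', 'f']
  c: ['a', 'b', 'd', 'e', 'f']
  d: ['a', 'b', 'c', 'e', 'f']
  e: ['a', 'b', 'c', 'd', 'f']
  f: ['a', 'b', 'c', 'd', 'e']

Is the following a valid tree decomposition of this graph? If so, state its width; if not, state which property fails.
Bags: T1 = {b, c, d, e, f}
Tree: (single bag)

A tree decomposition must satisfy three properties: every vertex lies in some bag; for every edge, both endpoints lie together in some bag; and for every vertex, the bags containing it form a connected subtree. Here vertex a appears in no bag, so the decomposition is invalid.

No — vertex a appears in no bag.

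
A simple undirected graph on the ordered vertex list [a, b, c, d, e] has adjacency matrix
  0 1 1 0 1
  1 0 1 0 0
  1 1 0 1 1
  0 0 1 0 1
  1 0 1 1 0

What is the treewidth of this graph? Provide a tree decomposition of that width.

Treewidth 2.
One optimal decomposition is:
Bags: B1 = {a, c, e}  B2 = {c, d, e}  B3 = {a, b, c}
Tree: B1–B2, B1–B3

Every bag has size at most 3, so the width is 3 − 1 = 2 and tw(G) ≤ 2. For the lower bound, the 3 vertices {c, d, e} are pairwise adjacent, and any tree decomposition puts a clique entirely inside one bag — forcing width ≥ 2. Combining the bounds, tw(G) = 2.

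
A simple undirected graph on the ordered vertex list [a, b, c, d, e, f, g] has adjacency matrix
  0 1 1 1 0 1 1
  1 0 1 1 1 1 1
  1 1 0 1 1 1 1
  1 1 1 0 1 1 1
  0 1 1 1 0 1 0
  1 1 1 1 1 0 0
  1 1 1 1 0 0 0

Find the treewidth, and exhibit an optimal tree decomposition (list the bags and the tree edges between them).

Each bag holds 5 vertices, so the decomposition has width 4, which upper-bounds the treewidth. On the other hand G contains the 5-clique {a, b, c, d, g}. A clique must lie in a single bag of any decomposition, so no decomposition can have width below 4. Combining the bounds, tw(G) = 4.

Treewidth 4.
One such decomposition:
Bags: B1 = {b, c, d, e, f}  B2 = {a, b, c, d, f}  B3 = {a, b, c, d, g}
Tree: B1–B2, B2–B3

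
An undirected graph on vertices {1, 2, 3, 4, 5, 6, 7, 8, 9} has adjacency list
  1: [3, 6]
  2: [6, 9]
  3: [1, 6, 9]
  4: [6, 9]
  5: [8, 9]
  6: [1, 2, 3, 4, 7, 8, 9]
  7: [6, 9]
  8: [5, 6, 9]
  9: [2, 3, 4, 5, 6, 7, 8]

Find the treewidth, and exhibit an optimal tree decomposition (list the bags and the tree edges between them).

Treewidth 2.
One such decomposition:
Bags: B1 = {6, 8, 9}  B2 = {5, 8, 9}  B3 = {2, 6, 9}  B4 = {4, 6, 9}  B5 = {3, 6, 9}  B6 = {1, 3, 6}  B7 = {6, 7, 9}
Tree: B1–B2, B1–B3, B3–B4, B3–B5, B5–B6, B1–B7

The largest bag has 3 vertices, giving width 2; this decomposition certifies tw(G) ≤ 2. On the other hand G contains the 3-clique {5, 8, 9}. A clique must lie in a single bag of any decomposition, so no decomposition can have width below 2. The upper and lower bounds meet at 2, so that is the treewidth.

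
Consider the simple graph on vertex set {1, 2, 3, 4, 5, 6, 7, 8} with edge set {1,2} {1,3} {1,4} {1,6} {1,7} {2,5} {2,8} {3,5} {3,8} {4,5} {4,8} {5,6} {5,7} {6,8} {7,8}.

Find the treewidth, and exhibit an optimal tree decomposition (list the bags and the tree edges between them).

Each bag holds 4 vertices, so the decomposition has width 3, which upper-bounds the treewidth. For the lower bound: the 4 vertex sets {4,8}, {1,7}, {5}, {2} are disjoint, each induces a connected subgraph, and every pair is joined by at least one edge of G. Contracting each set to a single vertex therefore yields K_{4} as a minor, and since treewidth is minor-monotone, tw(G) ≥ tw(K_{4}) = 3. Combining the bounds, tw(G) = 3.

Treewidth 3.
Bags: B1 = {1, 4, 5, 8}  B2 = {1, 5, 7, 8}  B3 = {1, 2, 5, 8}  B4 = {1, 3, 5, 8}  B5 = {1, 5, 6, 8}
Tree: B1–B2, B2–B3, B3–B4, B4–B5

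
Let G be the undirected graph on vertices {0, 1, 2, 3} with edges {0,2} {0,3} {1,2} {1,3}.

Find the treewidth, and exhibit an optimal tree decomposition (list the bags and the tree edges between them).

Every bag has size at most 3, so the width is 3 − 1 = 2 and tw(G) ≤ 2. For the lower bound, G contains the cycle 2–1–3–0–2, so G is not a forest; only forests have treewidth ≤ 1, hence tw(G) ≥ 2. The upper and lower bounds meet at 2, so that is the treewidth.

Treewidth 2.
One optimal decomposition is:
Bags: B1 = {1, 2, 3}  B2 = {0, 2, 3}
Tree: B1–B2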